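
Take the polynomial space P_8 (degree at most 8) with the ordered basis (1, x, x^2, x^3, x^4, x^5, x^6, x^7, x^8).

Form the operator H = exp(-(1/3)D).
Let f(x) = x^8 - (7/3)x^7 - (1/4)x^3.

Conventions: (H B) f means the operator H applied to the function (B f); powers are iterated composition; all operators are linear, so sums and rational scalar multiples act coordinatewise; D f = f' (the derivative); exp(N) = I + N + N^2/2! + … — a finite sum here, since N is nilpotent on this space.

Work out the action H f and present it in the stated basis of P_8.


the image equals g(x) = x^8 - 5x^7 + (77/9)x^6 - (203/27)x^5 + (35/9)x^4 - (1447/972)x^3 + (1429/2916)x^2 - (319/2916)x + 275/26244

order-1 term: -(8/3)x^7 + (49/9)x^6 + (1/4)x^2
order-2 term: (28/9)x^6 - (49/9)x^5 - (1/12)x
order-3 term: -(56/27)x^5 + (245/81)x^4 + 1/108
order-4 term: (70/81)x^4 - (245/243)x^3
order-5 term: -(56/243)x^3 + (49/243)x^2
order-6 term: (28/729)x^2 - (49/2187)x
order-7 term: -(8/2187)x + 7/6561
order-8 term: 1/6561
the series for exp(-(1/3)D) f terminates at order 8
exp(-(1/3)D) f = x^8 - 5x^7 + (77/9)x^6 - (203/27)x^5 + (35/9)x^4 - (1447/972)x^3 + (1429/2916)x^2 - (319/2916)x + 275/26244


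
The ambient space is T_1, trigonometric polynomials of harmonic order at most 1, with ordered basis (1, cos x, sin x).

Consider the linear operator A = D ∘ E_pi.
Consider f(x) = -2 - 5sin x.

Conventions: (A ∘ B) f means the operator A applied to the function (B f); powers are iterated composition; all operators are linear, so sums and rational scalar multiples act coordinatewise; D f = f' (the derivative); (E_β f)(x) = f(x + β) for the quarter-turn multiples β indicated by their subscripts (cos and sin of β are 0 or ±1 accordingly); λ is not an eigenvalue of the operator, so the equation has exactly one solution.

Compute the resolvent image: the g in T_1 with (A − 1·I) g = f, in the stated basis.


g(x) = 2 - (5/2)cos x + (5/2)sin x

write g with unknown coordinates in the stated basis and equate coefficients in (A − 1·I) g = f
solving from the highest basis element down gives g = 2 - (5/2)cos x + (5/2)sin x
check: A g = -(5/2)cos x - (5/2)sin x
so A g − 1·g = -2 - 5sin x = f ✓


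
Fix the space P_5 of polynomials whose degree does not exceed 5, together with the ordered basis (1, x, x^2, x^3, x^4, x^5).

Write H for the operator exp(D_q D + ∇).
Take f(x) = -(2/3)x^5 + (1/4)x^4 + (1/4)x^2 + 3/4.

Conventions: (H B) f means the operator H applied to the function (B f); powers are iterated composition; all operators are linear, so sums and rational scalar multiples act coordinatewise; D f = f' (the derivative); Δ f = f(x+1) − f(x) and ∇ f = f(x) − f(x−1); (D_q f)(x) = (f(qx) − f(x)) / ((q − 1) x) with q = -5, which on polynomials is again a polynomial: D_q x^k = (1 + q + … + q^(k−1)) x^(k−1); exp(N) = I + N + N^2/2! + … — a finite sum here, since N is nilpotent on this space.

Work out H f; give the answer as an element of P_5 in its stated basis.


order-1 term: -(10/3)x^4 + (1063/3)x^3 + (77/6)x^2 + (29/6)x - 2/3
order-2 term: -(20/3)x^3 + (803/2)x^2 - (7954/3)x + 563/3
order-3 term: -(20/3)x^2 + 301x - 4513/6
order-4 term: -(10/3)x + 883/12
order-5 term: -2/3
the series for exp(D_q D + ∇) f terminates at order 5
exp(D_q D + ∇) f = -(2/3)x^5 - (37/12)x^4 + (1043/3)x^3 + (4895/12)x^2 - (14093/6)x - 983/2

g(x) = -(2/3)x^5 - (37/12)x^4 + (1043/3)x^3 + (4895/12)x^2 - (14093/6)x - 983/2


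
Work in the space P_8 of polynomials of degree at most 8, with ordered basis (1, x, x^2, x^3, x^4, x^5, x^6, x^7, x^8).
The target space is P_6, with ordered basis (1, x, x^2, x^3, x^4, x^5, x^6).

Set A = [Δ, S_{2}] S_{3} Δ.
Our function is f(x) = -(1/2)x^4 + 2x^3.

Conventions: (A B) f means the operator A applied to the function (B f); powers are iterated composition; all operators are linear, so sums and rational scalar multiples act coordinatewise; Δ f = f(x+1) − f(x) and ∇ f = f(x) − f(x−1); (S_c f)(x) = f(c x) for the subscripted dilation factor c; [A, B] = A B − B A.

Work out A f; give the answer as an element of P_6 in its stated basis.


the image equals g(x) = -648x^2 - 864x - 285

Δ f = -2x^3 + 3x^2 + 4x + 3/2
S_{3} Δ f = -54x^3 + 27x^2 + 12x + 3/2
S_{2} S_{3} Δ f = -432x^3 + 108x^2 + 24x + 3/2
Δ S_{2} S_{3} Δ f = -1296x^2 - 1080x - 300
Δ S_{3} Δ f = -162x^2 - 108x - 15
S_{2} Δ S_{3} Δ f = -648x^2 - 216x - 15
[Δ, S_{2}] S_{3} Δ f = -648x^2 - 864x - 285


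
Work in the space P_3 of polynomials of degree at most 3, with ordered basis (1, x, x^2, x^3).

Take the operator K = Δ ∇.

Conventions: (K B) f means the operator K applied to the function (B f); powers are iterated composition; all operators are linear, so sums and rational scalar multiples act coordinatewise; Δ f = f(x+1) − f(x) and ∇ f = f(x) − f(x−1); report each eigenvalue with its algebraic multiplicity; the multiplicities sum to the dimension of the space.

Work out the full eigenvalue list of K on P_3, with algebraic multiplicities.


image of 1: 0
image of x: 0
image of x^2: 2
image of x^3: 6x
the matrix is upper triangular; its diagonal is (0, 0, 0, 0)
for a triangular matrix the eigenvalues are the diagonal entries, with algebraic multiplicity their repetition count

λ = 0 (multiplicity 4)


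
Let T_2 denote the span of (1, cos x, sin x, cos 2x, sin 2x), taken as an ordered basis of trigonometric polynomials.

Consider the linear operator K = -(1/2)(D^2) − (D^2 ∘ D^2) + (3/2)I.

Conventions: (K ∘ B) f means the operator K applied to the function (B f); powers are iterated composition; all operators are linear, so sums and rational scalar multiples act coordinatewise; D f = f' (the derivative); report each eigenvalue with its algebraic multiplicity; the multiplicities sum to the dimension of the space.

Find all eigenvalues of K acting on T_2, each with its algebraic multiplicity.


λ = -25/2 (multiplicity 2), λ = 1 (multiplicity 2), λ = 3/2 (multiplicity 1)

image of 1: 3/2
image of cos x: cos x
image of sin x: sin x
image of cos 2x: -(25/2)cos 2x
image of sin 2x: -(25/2)sin 2x
the matrix is diagonal; its diagonal is (3/2, 1, 1, -25/2, -25/2)
for a triangular matrix the eigenvalues are the diagonal entries, with algebraic multiplicity their repetition count


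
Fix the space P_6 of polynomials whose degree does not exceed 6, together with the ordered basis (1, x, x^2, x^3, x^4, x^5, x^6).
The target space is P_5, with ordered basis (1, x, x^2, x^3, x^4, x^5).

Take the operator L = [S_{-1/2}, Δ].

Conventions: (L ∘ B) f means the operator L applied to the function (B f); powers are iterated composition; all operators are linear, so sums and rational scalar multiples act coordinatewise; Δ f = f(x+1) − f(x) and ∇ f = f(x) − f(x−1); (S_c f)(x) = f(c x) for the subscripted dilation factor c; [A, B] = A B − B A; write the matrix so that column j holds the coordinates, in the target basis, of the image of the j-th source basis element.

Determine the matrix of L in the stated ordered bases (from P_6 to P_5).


image of 1: 0
image of x: 3/2
image of x^2: -(3/2)x + 3/4
image of x^3: (9/8)x^2 - (9/8)x + 9/8
image of x^4: -(3/4)x^3 + (9/8)x^2 - (9/4)x + 15/16
image of x^5: (15/32)x^4 - (15/16)x^3 + (45/16)x^2 - (75/32)x + 33/32
image of x^6: -(9/32)x^5 + (45/64)x^4 - (45/16)x^3 + (225/64)x^2 - (99/32)x + 63/64
each image's coordinates form column j of the matrix

the matrix is [[0, 3/2, 3/4, 9/8, 15/16, 33/32, 63/64]; [0, 0, -3/2, -9/8, -9/4, -75/32, -99/32]; [0, 0, 0, 9/8, 9/8, 45/16, 225/64]; [0, 0, 0, 0, -3/4, -15/16, -45/16]; [0, 0, 0, 0, 0, 15/32, 45/64]; [0, 0, 0, 0, 0, 0, -9/32]] (rows listed top to bottom)


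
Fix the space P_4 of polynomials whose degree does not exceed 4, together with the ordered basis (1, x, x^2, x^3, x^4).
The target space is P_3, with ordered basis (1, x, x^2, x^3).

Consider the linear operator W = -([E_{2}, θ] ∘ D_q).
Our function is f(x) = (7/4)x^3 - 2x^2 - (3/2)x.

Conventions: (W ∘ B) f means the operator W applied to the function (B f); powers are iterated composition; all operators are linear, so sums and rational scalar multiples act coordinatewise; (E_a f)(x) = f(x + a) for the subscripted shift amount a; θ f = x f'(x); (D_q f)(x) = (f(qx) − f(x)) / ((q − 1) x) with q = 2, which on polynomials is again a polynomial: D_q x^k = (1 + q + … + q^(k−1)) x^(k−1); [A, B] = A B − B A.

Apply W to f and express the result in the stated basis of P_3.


D_q f = (49/4)x^2 - 6x - 3/2
θ D_q f = (49/2)x^2 - 6x
E_{2} θ D_q f = (49/2)x^2 + 92x + 86
E_{2} D_q f = (49/4)x^2 + 43x + 71/2
θ E_{2} D_q f = (49/2)x^2 + 43x
[E_{2}, θ] D_q f = 49x + 86
(-([E_{2}, θ] ∘ D_q)) f = -49x - 86

the image equals g(x) = -49x - 86


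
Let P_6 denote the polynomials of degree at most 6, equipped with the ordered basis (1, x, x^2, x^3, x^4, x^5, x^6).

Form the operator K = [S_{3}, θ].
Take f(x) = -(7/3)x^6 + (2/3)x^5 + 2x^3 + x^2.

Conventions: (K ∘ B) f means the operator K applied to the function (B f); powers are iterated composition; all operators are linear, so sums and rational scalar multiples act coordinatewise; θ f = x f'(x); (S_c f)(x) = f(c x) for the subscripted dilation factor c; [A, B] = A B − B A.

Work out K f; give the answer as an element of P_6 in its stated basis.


θ f = -14x^6 + (10/3)x^5 + 6x^3 + 2x^2
S_{3} θ f = -10206x^6 + 810x^5 + 162x^3 + 18x^2
S_{3} f = -1701x^6 + 162x^5 + 54x^3 + 9x^2
θ S_{3} f = -10206x^6 + 810x^5 + 162x^3 + 18x^2
[S_{3}, θ] f = 0

the result is g(x) = 0


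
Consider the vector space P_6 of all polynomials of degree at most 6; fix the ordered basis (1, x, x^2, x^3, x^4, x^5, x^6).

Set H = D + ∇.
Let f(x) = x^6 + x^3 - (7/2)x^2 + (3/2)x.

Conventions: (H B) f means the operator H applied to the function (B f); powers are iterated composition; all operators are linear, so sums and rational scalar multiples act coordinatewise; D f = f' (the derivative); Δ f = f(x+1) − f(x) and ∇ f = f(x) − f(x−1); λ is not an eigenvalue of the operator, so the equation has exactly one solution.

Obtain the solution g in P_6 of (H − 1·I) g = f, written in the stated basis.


write g with unknown coordinates in the stated basis and equate coefficients in (H − 1·I) g = f
solving from the highest basis element down gives g = -x^6 - 12x^5 - 105x^4 - 741x^3 - (7835/2)x^2 - (27629/2)x - 48717/2
check: H g = -12x^5 - 105x^4 - 740x^3 - 3921x^2 - 13813x - 48717/2
so H g − 1·g = x^6 + x^3 - (7/2)x^2 + (3/2)x = f ✓

g(x) = -x^6 - 12x^5 - 105x^4 - 741x^3 - (7835/2)x^2 - (27629/2)x - 48717/2


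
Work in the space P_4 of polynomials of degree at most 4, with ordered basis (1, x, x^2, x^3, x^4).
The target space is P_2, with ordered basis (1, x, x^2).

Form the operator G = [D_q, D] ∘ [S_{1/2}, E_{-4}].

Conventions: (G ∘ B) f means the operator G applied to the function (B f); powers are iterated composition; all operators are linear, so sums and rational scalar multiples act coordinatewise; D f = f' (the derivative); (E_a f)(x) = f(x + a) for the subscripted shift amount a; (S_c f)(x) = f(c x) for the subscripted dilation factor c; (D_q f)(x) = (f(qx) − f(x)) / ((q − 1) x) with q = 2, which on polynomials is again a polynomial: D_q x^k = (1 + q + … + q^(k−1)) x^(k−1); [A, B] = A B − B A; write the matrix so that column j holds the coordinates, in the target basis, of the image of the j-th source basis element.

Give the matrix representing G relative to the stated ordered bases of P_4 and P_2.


image of 1: 0
image of x: 0
image of x^2: 0
image of x^3: 3/2
image of x^4: 5x - 18
each image's coordinates form column j of the matrix

the matrix is [[0, 0, 0, 3/2, -18]; [0, 0, 0, 0, 5]; [0, 0, 0, 0, 0]] (rows listed top to bottom)


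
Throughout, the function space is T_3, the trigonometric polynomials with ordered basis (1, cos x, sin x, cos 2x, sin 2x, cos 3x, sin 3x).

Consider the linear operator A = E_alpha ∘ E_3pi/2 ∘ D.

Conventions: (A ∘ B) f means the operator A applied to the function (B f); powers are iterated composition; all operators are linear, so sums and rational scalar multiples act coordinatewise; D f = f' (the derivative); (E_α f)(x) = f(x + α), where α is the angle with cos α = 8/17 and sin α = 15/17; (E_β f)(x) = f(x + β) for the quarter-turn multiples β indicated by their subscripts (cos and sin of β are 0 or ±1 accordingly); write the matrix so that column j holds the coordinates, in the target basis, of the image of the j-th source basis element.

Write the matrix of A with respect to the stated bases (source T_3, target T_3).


the matrix is [[0, 0, 0, 0, 0, 0, 0]; [0, 8/17, 15/17, 0, 0, 0, 0]; [0, -15/17, 8/17, 0, 0, 0, 0]; [0, 0, 0, 480/289, 322/289, 0, 0]; [0, 0, 0, -322/289, 480/289, 0, 0]; [0, 0, 0, 0, 0, 14664/4913, 1485/4913]; [0, 0, 0, 0, 0, -1485/4913, 14664/4913]] (rows listed top to bottom)

image of 1: 0
image of cos x: (8/17)cos x - (15/17)sin x
image of sin x: (15/17)cos x + (8/17)sin x
image of cos 2x: (480/289)cos 2x - (322/289)sin 2x
image of sin 2x: (322/289)cos 2x + (480/289)sin 2x
image of cos 3x: (14664/4913)cos 3x - (1485/4913)sin 3x
image of sin 3x: (1485/4913)cos 3x + (14664/4913)sin 3x
each image's coordinates form column j of the matrix


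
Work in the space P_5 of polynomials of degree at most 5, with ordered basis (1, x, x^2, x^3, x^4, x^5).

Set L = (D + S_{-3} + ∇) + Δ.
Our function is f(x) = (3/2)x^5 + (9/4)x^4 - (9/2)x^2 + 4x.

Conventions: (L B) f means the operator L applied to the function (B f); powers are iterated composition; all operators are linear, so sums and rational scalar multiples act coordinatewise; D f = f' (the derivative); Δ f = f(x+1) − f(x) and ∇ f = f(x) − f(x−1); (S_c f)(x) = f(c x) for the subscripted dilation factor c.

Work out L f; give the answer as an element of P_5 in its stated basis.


the result is g(x) = -(729/2)x^5 + (819/4)x^4 + 27x^3 - (21/2)x^2 - 21x + 15

D f = (15/2)x^4 + 9x^3 - 9x + 4
S_{-3} f = -(729/2)x^5 + (729/4)x^4 - (81/2)x^2 - 12x
∇ f = (15/2)x^4 - 6x^3 + (3/2)x^2 - (15/2)x + 31/4
(D + S_{-3} + ∇) f = -(729/2)x^5 + (789/4)x^4 + 3x^3 - 39x^2 - (57/2)x + 47/4
Δ f = (15/2)x^4 + 24x^3 + (57/2)x^2 + (15/2)x + 13/4
((D + S_{-3} + ∇) + Δ) f = -(729/2)x^5 + (819/4)x^4 + 27x^3 - (21/2)x^2 - 21x + 15


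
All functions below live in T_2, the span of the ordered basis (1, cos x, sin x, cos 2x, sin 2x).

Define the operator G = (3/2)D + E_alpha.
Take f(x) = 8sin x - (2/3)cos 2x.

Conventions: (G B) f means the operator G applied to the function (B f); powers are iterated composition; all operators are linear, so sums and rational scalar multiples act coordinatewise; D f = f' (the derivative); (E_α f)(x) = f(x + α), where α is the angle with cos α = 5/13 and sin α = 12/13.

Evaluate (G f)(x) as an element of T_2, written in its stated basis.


D f = 8cos x + (4/3)sin 2x
((3/2)D) f = 12cos x + 2sin 2x
E_alpha f = (96/13)cos x + (40/13)sin x + (238/507)cos 2x + (80/169)sin 2x
((3/2)D + E_alpha) f = (252/13)cos x + (40/13)sin x + (238/507)cos 2x + (418/169)sin 2x

the image equals g(x) = (252/13)cos x + (40/13)sin x + (238/507)cos 2x + (418/169)sin 2x


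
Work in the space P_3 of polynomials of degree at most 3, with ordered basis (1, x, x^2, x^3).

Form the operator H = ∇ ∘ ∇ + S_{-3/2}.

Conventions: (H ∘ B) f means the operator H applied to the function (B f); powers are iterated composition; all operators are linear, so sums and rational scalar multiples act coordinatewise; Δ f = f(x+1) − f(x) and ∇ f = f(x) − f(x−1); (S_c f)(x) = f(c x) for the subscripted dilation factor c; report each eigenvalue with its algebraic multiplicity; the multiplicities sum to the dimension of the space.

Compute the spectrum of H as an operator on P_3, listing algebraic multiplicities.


image of 1: 1
image of x: -(3/2)x
image of x^2: (9/4)x^2 + 2
image of x^3: -(27/8)x^3 + 6x - 6
the matrix is upper triangular; its diagonal is (1, -3/2, 9/4, -27/8)
for a triangular matrix the eigenvalues are the diagonal entries, with algebraic multiplicity their repetition count

λ = -27/8 (multiplicity 1), λ = -3/2 (multiplicity 1), λ = 1 (multiplicity 1), λ = 9/4 (multiplicity 1)


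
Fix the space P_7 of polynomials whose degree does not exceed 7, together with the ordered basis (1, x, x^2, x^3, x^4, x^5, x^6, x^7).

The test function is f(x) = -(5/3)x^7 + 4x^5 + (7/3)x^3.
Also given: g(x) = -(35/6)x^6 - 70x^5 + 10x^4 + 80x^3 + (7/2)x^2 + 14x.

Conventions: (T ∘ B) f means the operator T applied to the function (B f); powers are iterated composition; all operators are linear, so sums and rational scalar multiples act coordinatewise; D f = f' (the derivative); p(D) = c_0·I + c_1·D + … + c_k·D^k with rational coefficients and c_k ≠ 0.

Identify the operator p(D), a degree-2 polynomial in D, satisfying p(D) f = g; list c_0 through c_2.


D^0 f = -(5/3)x^7 + 4x^5 + (7/3)x^3
D^1 f = -(35/3)x^6 + 20x^4 + 7x^2
D^2 f = -70x^5 + 80x^3 + 14x
matching coefficients of g against c_0 f + c_1 Df + … from the top degree down determines the c_i
solution: c_0 = 0, c_1 = 1/2, c_2 = 1

c_0 = 0, c_1 = 1/2, c_2 = 1


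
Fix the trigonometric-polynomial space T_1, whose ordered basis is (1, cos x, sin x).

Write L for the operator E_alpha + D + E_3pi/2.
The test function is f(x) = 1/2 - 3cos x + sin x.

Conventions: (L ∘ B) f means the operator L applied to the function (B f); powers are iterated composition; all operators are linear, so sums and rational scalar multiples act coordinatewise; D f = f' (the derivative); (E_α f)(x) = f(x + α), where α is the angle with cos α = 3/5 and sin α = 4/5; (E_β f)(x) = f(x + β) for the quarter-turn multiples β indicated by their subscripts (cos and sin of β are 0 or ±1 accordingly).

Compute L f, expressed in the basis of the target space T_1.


E_alpha f = 1/2 - cos x + 3sin x
D f = cos x + 3sin x
E_3pi/2 f = 1/2 - cos x - 3sin x
(E_alpha + D + E_3pi/2) f = 1 - cos x + 3sin x

the result is g(x) = 1 - cos x + 3sin x


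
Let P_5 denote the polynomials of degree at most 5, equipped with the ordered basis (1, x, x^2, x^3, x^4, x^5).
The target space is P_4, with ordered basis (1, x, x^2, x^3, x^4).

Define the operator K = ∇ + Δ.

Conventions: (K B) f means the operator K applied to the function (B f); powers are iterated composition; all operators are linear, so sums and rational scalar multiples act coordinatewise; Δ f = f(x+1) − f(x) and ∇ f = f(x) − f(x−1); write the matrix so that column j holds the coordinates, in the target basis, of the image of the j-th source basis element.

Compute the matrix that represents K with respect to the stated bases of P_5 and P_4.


the matrix is [[0, 2, 0, 2, 0, 2]; [0, 0, 4, 0, 8, 0]; [0, 0, 0, 6, 0, 20]; [0, 0, 0, 0, 8, 0]; [0, 0, 0, 0, 0, 10]] (rows listed top to bottom)

image of 1: 0
image of x: 2
image of x^2: 4x
image of x^3: 6x^2 + 2
image of x^4: 8x^3 + 8x
image of x^5: 10x^4 + 20x^2 + 2
each image's coordinates form column j of the matrix


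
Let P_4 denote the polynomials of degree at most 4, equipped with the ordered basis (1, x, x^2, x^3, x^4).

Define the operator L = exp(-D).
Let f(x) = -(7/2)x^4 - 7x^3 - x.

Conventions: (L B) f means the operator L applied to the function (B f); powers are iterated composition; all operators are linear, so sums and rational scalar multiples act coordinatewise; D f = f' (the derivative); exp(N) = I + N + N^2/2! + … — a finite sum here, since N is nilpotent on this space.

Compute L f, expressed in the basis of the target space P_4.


g(x) = -(7/2)x^4 + 7x^3 - 8x + 9/2

order-1 term: 14x^3 + 21x^2 + 1
order-2 term: -21x^2 - 21x
order-3 term: 14x + 7
order-4 term: -7/2
the series for exp(-D) f terminates at order 4
exp(-D) f = -(7/2)x^4 + 7x^3 - 8x + 9/2


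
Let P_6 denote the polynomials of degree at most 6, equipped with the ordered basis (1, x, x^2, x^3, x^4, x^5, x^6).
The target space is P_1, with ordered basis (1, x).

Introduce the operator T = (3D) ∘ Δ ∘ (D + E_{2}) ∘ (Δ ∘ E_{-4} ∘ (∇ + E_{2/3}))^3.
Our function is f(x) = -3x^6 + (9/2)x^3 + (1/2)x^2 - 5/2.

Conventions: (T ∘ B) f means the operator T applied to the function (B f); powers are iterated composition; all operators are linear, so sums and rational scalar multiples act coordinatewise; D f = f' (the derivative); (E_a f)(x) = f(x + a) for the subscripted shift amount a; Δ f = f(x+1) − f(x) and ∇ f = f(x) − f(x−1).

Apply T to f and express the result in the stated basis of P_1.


g(x) = -6480x + 12960

∇ f = -18x^5 + 45x^4 - 60x^3 + (117/2)x^2 - (61/2)x + 7
E_{2/3} f = -3x^6 - 12x^5 - 20x^4 - (239/18)x^3 + (11/18)x^2 + (116/27)x - 587/486
(∇ + E_{2/3}) f = -3x^6 - 30x^5 + 25x^4 - (1319/18)x^3 + (532/9)x^2 - (1415/54)x + 2815/486
E_{-4} (∇ + E_{2/3}) f = -3x^6 + 42x^5 - 95x^4 - (25799/18)x^3 + (99166/9)x^2 - (1640759/54)x + 14860987/486
Δ E_{-4} (∇ + E_{2/3}) f = -18x^5 + 165x^4 - 20x^3 - (26969/6)x^2 + (315883/18)x - 563092/27
∇ (Δ ∘ E_{-4} ∘ (∇ + E_{2/3})) f = -90x^4 + 840x^3 - 1230x^2 - (24539/3)x + 196568/9
E_{2/3} (Δ ∘ E_{-4} ∘ (∇ + E_{2/3})) f = -18x^5 + 105x^4 + 340x^3 - (24889/6)x^2 + (210727/18)x - 300491/27
(∇ + E_{2/3}) (Δ ∘ E_{-4} ∘ (∇ + E_{2/3})) f = -18x^5 + 15x^4 + 1180x^3 - (32269/6)x^2 + (63493/18)x + 289213/27
E_{-4} (∇ + E_{2/3}) (Δ ∘ E_{-4} ∘ (∇ + E_{2/3})) f = -18x^5 + 375x^4 - 1940x^3 - (39469/6)x^2 + (1373629/18)x - 3852809/27
Δ E_{-4} (∇ + E_{2/3}) (Δ ∘ E_{-4} ∘ (∇ + E_{2/3})) f = -90x^4 + 1320x^3 - 3750x^2 - (52699/3)x + 613364/9
∇ (Δ ∘ E_{-4} ∘ (∇ + E_{2/3})) (Δ ∘ E_{-4} ∘ (∇ + E_{2/3})) f = -360x^3 + 4500x^2 - 11820x - 37219/3
E_{2/3} (Δ ∘ E_{-4} ∘ (∇ + E_{2/3})) (Δ ∘ E_{-4} ∘ (∇ + E_{2/3})) f = -90x^4 + 1080x^3 - 1350x^2 - 20913x + 165442/3
(∇ + E_{2/3}) (Δ ∘ E_{-4} ∘ (∇ + E_{2/3})) (Δ ∘ E_{-4} ∘ (∇ + E_{2/3})) f = -90x^4 + 720x^3 + 3150x^2 - 32733x + 42741
E_{-4} (∇ + E_{2/3}) (Δ ∘ E_{-4} ∘ (∇ + E_{2/3})) (Δ ∘ E_{-4} ∘ (∇ + E_{2/3})) f = -90x^4 + 2160x^3 - 14130x^2 - 333x + 154953
Δ E_{-4} (∇ + E_{2/3}) (Δ ∘ E_{-4} ∘ (∇ + E_{2/3})) (Δ ∘ E_{-4} ∘ (∇ + E_{2/3})) f = -360x^3 + 5940x^2 - 22140x - 12393
D (Δ ∘ E_{-4} ∘ (∇ + E_{2/3}))^3 f = -1080x^2 + 11880x - 22140
E_{2} (Δ ∘ E_{-4} ∘ (∇ + E_{2/3}))^3 f = -360x^3 + 3780x^2 - 2700x - 35793
(D + E_{2}) (Δ ∘ E_{-4} ∘ (∇ + E_{2/3}))^3 f = -360x^3 + 2700x^2 + 9180x - 57933
Δ (D + E_{2}) (Δ ∘ E_{-4} ∘ (∇ + E_{2/3}))^3 f = -1080x^2 + 4320x + 11520
D (Δ ∘ (D + E_{2})) (Δ ∘ E_{-4} ∘ (∇ + E_{2/3}))^3 f = -2160x + 4320
(3D) (Δ ∘ (D + E_{2})) (Δ ∘ E_{-4} ∘ (∇ + E_{2/3}))^3 f = -6480x + 12960


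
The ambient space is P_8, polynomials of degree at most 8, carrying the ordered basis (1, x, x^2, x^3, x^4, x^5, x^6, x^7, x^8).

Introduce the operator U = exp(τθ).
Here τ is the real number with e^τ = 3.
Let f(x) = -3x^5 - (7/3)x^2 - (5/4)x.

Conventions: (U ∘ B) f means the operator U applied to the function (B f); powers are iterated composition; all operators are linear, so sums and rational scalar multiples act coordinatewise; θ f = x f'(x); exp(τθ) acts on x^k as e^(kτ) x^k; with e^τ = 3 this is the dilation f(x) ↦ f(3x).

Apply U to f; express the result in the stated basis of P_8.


exp(τθ) x^k = e^(kτ) x^k; with e^τ = 3 this sends x^k to 3^k x^k
x ↦ 3 x
x^2 ↦ 9 x^2
x^5 ↦ 243 x^5
applying this coordinatewise to f: exp(τθ) f = -729x^5 - 21x^2 - (15/4)x

the image equals g(x) = -729x^5 - 21x^2 - (15/4)x


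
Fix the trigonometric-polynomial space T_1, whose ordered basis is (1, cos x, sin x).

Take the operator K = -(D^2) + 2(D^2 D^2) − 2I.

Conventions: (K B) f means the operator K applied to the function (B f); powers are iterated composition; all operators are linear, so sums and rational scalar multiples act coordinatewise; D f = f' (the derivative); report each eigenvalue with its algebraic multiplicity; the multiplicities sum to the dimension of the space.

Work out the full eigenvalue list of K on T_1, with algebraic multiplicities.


image of 1: -2
image of cos x: cos x
image of sin x: sin x
the matrix is diagonal; its diagonal is (-2, 1, 1)
for a triangular matrix the eigenvalues are the diagonal entries, with algebraic multiplicity their repetition count

λ = -2 (multiplicity 1), λ = 1 (multiplicity 2)


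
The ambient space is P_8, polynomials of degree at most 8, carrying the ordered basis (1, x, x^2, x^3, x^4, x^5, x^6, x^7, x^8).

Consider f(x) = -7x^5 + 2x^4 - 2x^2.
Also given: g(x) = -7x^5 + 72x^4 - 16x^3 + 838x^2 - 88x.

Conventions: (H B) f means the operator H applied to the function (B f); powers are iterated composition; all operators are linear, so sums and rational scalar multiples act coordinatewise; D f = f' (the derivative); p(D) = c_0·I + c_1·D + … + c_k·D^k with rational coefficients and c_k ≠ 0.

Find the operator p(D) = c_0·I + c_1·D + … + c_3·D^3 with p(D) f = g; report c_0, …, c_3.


c_0 = 1, c_1 = -2, c_2 = 0, c_3 = -2

D^0 f = -7x^5 + 2x^4 - 2x^2
D^1 f = -35x^4 + 8x^3 - 4x
D^2 f = -140x^3 + 24x^2 - 4
D^3 f = -420x^2 + 48x
matching coefficients of g against c_0 f + c_1 Df + … from the top degree down determines the c_i
solution: c_0 = 1, c_1 = -2, c_2 = 0, c_3 = -2


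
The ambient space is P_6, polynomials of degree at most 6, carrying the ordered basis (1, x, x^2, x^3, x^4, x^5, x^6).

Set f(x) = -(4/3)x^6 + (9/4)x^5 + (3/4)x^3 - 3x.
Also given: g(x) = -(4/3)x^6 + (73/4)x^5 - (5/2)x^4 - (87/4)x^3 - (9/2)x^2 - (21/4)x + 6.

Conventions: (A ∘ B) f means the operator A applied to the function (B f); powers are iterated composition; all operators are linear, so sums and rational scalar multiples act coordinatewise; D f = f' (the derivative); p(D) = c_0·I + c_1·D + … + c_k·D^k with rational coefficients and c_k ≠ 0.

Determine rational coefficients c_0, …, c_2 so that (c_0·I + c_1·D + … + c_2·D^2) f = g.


D^0 f = -(4/3)x^6 + (9/4)x^5 + (3/4)x^3 - 3x
D^1 f = -8x^5 + (45/4)x^4 + (9/4)x^2 - 3
D^2 f = -40x^4 + 45x^3 + (9/2)x
matching coefficients of g against c_0 f + c_1 Df + … from the top degree down determines the c_i
solution: c_0 = 1, c_1 = -2, c_2 = -1/2

c_0 = 1, c_1 = -2, c_2 = -1/2


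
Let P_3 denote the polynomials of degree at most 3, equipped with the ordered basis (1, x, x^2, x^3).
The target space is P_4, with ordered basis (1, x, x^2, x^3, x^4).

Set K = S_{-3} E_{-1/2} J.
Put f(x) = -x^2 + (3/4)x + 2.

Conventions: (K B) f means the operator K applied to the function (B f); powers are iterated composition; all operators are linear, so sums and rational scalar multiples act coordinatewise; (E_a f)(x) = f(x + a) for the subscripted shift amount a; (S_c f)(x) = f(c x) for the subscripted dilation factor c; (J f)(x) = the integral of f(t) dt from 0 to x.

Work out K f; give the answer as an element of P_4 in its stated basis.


g(x) = 9x^3 + (63/8)x^2 - (33/8)x - 83/96

J f = -(1/3)x^3 + (3/8)x^2 + 2x
E_{-1/2} J f = -(1/3)x^3 + (7/8)x^2 + (11/8)x - 83/96
S_{-3} E_{-1/2} J f = 9x^3 + (63/8)x^2 - (33/8)x - 83/96


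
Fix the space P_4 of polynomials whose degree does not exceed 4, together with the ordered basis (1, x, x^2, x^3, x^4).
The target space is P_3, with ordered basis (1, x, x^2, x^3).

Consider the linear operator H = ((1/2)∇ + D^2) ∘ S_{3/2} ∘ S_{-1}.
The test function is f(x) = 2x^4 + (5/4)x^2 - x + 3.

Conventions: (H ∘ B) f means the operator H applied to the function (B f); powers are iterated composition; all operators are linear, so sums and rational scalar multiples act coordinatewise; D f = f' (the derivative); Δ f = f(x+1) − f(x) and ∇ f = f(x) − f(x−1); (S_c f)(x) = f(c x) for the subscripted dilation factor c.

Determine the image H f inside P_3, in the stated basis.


S_{-1} f = 2x^4 + (5/4)x^2 + x + 3
S_{3/2} S_{-1} f = (81/8)x^4 + (45/16)x^2 + (3/2)x + 3
∇ (S_{3/2} ∘ S_{-1}) f = (81/2)x^3 - (243/4)x^2 + (369/8)x - 183/16
((1/2)∇) (S_{3/2} ∘ S_{-1}) f = (81/4)x^3 - (243/8)x^2 + (369/16)x - 183/32
D (S_{3/2} ∘ S_{-1}) f = (81/2)x^3 + (45/8)x + 3/2
D D (S_{3/2} ∘ S_{-1}) f = (243/2)x^2 + 45/8
((1/2)∇ + D^2) (S_{3/2} ∘ S_{-1}) f = (81/4)x^3 + (729/8)x^2 + (369/16)x - 3/32

g(x) = (81/4)x^3 + (729/8)x^2 + (369/16)x - 3/32


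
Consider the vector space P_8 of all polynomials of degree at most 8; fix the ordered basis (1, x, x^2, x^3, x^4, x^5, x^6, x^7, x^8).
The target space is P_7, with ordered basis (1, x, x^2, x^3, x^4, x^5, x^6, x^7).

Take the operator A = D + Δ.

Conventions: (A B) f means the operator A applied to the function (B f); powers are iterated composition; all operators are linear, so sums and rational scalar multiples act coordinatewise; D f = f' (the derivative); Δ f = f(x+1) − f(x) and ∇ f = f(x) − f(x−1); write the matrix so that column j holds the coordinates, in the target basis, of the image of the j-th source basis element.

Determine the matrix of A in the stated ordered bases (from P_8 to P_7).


the matrix is [[0, 2, 1, 1, 1, 1, 1, 1, 1]; [0, 0, 4, 3, 4, 5, 6, 7, 8]; [0, 0, 0, 6, 6, 10, 15, 21, 28]; [0, 0, 0, 0, 8, 10, 20, 35, 56]; [0, 0, 0, 0, 0, 10, 15, 35, 70]; [0, 0, 0, 0, 0, 0, 12, 21, 56]; [0, 0, 0, 0, 0, 0, 0, 14, 28]; [0, 0, 0, 0, 0, 0, 0, 0, 16]] (rows listed top to bottom)

image of 1: 0
image of x: 2
image of x^2: 4x + 1
image of x^3: 6x^2 + 3x + 1
image of x^4: 8x^3 + 6x^2 + 4x + 1
image of x^5: 10x^4 + 10x^3 + 10x^2 + 5x + 1
image of x^6: 12x^5 + 15x^4 + 20x^3 + 15x^2 + 6x + 1
image of x^7: 14x^6 + 21x^5 + 35x^4 + 35x^3 + 21x^2 + 7x + 1
image of x^8: 16x^7 + 28x^6 + 56x^5 + 70x^4 + 56x^3 + 28x^2 + 8x + 1
each image's coordinates form column j of the matrix


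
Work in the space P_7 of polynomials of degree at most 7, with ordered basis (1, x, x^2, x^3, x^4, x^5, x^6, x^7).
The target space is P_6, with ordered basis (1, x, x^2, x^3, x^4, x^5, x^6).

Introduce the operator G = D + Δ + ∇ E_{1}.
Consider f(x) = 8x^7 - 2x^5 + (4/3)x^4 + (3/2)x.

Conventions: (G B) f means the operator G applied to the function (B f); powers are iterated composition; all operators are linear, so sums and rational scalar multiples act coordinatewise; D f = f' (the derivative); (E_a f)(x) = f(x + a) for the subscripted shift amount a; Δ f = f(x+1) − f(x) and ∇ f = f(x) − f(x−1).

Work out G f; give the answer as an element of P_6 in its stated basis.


D f = 56x^6 - 10x^4 + (16/3)x^3 + 3/2
Δ f = 56x^6 + 168x^5 + 270x^4 + (796/3)x^3 + 156x^2 + (154/3)x + 53/6
E_{1} f = 8x^7 + 56x^6 + 166x^5 + (814/3)x^4 + (796/3)x^3 + 156x^2 + (317/6)x + 53/6
∇ E_{1} f = 56x^6 + 168x^5 + 270x^4 + (796/3)x^3 + 156x^2 + (154/3)x + 53/6
(D + Δ + ∇ E_{1}) f = 168x^6 + 336x^5 + 530x^4 + 536x^3 + 312x^2 + (308/3)x + 115/6

g(x) = 168x^6 + 336x^5 + 530x^4 + 536x^3 + 312x^2 + (308/3)x + 115/6


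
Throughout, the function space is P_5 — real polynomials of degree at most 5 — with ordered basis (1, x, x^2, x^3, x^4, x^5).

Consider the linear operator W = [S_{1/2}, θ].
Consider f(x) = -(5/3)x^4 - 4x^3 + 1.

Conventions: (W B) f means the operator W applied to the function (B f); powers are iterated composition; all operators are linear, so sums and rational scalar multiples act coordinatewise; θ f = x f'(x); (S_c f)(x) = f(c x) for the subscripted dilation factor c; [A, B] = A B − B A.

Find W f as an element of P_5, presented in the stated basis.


g(x) = 0

θ f = -(20/3)x^4 - 12x^3
S_{1/2} θ f = -(5/12)x^4 - (3/2)x^3
S_{1/2} f = -(5/48)x^4 - (1/2)x^3 + 1
θ S_{1/2} f = -(5/12)x^4 - (3/2)x^3
[S_{1/2}, θ] f = 0


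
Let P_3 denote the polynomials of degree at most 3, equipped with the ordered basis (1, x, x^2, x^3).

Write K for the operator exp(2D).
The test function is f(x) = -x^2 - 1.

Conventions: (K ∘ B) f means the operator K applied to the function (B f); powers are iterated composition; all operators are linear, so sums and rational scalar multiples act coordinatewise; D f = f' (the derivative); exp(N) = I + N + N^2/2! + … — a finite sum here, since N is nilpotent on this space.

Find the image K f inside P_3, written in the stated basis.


g(x) = -x^2 - 4x - 5

order-1 term: -4x
order-2 term: -4
the series for exp(2D) f terminates at order 2
exp(2D) f = -x^2 - 4x - 5


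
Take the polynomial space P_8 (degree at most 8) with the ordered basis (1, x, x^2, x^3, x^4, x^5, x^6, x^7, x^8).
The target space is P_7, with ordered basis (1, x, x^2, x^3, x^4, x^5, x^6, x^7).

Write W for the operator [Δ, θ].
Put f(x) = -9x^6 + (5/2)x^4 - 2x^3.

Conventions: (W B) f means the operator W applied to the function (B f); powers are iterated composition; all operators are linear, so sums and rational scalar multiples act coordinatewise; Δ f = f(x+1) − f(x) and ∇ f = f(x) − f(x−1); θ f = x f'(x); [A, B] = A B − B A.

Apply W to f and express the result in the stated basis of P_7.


g(x) = -54x^5 - 270x^4 - 530x^3 - 516x^2 - 252x - 50

θ f = -54x^6 + 10x^4 - 6x^3
Δ θ f = -324x^5 - 810x^4 - 1040x^3 - 768x^2 - 302x - 50
Δ f = -54x^5 - 135x^4 - 170x^3 - 126x^2 - 50x - 17/2
θ Δ f = -270x^5 - 540x^4 - 510x^3 - 252x^2 - 50x
[Δ, θ] f = -54x^5 - 270x^4 - 530x^3 - 516x^2 - 252x - 50


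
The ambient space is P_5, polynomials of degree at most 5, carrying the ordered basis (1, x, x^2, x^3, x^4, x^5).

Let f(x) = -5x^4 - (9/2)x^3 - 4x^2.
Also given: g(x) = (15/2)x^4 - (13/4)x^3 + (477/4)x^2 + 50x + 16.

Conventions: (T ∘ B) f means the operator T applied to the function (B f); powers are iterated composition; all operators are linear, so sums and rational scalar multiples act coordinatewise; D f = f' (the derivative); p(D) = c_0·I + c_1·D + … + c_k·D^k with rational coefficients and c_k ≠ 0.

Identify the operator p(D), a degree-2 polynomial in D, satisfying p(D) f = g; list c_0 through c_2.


c_0 = -3/2, c_1 = 1/2, c_2 = -2

D^0 f = -5x^4 - (9/2)x^3 - 4x^2
D^1 f = -20x^3 - (27/2)x^2 - 8x
D^2 f = -60x^2 - 27x - 8
matching coefficients of g against c_0 f + c_1 Df + … from the top degree down determines the c_i
solution: c_0 = -3/2, c_1 = 1/2, c_2 = -2


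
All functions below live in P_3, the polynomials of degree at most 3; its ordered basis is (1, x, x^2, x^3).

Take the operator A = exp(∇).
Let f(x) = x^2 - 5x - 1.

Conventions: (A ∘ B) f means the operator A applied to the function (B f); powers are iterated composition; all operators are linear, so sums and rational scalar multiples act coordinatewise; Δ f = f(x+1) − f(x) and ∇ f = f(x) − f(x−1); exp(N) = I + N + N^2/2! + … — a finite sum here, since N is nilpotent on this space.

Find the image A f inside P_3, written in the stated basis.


g(x) = x^2 - 3x - 6

order-1 term: 2x - 6
order-2 term: 1
the series for exp(∇) f terminates at order 2
exp(∇) f = x^2 - 3x - 6


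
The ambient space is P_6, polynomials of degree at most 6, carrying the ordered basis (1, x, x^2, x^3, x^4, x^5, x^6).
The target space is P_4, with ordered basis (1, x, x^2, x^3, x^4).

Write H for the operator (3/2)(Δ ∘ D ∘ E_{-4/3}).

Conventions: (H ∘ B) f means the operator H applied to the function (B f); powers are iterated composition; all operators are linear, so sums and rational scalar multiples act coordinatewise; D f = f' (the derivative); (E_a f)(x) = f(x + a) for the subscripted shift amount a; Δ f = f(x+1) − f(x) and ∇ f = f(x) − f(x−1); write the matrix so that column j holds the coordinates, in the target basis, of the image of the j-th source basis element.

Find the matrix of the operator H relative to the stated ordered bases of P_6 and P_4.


the matrix is [[0, 0, 3, -15/2, 14, -425/18, 341/9]; [0, 0, 0, 9, -30, 70, -425/3]; [0, 0, 0, 0, 18, -75, 210]; [0, 0, 0, 0, 0, 30, -150]; [0, 0, 0, 0, 0, 0, 45]] (rows listed top to bottom)

image of 1: 0
image of x: 0
image of x^2: 3
image of x^3: 9x - 15/2
image of x^4: 18x^2 - 30x + 14
image of x^5: 30x^3 - 75x^2 + 70x - 425/18
image of x^6: 45x^4 - 150x^3 + 210x^2 - (425/3)x + 341/9
each image's coordinates form column j of the matrix


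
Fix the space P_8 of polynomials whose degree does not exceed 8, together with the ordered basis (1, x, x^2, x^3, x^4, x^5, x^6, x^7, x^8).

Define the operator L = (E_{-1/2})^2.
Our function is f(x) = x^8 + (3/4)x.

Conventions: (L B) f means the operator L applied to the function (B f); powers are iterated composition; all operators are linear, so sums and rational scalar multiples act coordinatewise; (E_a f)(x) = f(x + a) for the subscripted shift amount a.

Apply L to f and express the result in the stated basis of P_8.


g(x) = x^8 - 8x^7 + 28x^6 - 56x^5 + 70x^4 - 56x^3 + 28x^2 - (29/4)x + 1/4

E_{-1/2} f = x^8 - 4x^7 + 7x^6 - 7x^5 + (35/8)x^4 - (7/4)x^3 + (7/16)x^2 + (11/16)x - 95/256
E_{-1/2} E_{-1/2} f = x^8 - 8x^7 + 28x^6 - 56x^5 + 70x^4 - 56x^3 + 28x^2 - (29/4)x + 1/4


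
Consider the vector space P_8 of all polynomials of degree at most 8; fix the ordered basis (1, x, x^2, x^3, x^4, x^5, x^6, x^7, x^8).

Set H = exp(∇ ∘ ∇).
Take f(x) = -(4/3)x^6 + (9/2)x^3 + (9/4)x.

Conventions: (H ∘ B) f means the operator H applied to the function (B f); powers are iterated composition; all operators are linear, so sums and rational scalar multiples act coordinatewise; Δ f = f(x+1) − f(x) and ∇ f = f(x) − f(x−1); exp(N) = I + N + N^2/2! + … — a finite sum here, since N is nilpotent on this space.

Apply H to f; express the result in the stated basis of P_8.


the image equals g(x) = -(4/3)x^6 - 40x^4 + (329/2)x^3 - 520x^2 + (4917/4)x - 3929/3

order-1 term: -40x^4 + 160x^3 - 280x^2 + 267x - 329/3
order-2 term: -240x^2 + 960x - 1040
order-3 term: -160
the series for exp(∇ ∘ ∇) f terminates at order 3
exp(∇ ∘ ∇) f = -(4/3)x^6 - 40x^4 + (329/2)x^3 - 520x^2 + (4917/4)x - 3929/3


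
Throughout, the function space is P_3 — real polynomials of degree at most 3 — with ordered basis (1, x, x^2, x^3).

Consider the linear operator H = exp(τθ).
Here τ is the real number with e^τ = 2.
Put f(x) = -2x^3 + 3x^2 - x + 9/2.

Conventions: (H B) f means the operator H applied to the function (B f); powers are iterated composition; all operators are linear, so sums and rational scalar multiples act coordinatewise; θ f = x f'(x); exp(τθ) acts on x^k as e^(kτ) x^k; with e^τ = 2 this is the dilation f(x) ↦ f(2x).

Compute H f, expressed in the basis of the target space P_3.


exp(τθ) x^k = e^(kτ) x^k; with e^τ = 2 this sends x^k to 2^k x^k
x ↦ 2 x
x^2 ↦ 4 x^2
x^3 ↦ 8 x^3
applying this coordinatewise to f: exp(τθ) f = -16x^3 + 12x^2 - 2x + 9/2

the image equals g(x) = -16x^3 + 12x^2 - 2x + 9/2


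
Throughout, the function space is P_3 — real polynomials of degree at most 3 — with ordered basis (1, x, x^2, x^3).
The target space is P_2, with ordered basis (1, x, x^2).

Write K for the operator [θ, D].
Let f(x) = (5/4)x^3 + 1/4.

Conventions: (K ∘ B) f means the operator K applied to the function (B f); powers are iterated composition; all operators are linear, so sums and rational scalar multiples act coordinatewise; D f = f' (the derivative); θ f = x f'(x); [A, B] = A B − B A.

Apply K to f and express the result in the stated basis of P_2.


D f = (15/4)x^2
θ D f = (15/2)x^2
θ f = (15/4)x^3
D θ f = (45/4)x^2
[θ, D] f = -(15/4)x^2

the image equals g(x) = -(15/4)x^2


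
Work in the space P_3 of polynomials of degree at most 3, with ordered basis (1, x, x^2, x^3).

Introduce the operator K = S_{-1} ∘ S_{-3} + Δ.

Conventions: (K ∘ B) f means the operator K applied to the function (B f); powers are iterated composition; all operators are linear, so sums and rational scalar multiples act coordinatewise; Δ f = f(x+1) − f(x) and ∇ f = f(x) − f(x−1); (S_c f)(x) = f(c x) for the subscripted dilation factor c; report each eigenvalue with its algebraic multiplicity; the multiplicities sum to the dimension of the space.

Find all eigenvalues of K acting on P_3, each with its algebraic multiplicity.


λ = 1 (multiplicity 1), λ = 3 (multiplicity 1), λ = 9 (multiplicity 1), λ = 27 (multiplicity 1)

image of 1: 1
image of x: 3x + 1
image of x^2: 9x^2 + 2x + 1
image of x^3: 27x^3 + 3x^2 + 3x + 1
the matrix is upper triangular; its diagonal is (1, 3, 9, 27)
for a triangular matrix the eigenvalues are the diagonal entries, with algebraic multiplicity their repetition count


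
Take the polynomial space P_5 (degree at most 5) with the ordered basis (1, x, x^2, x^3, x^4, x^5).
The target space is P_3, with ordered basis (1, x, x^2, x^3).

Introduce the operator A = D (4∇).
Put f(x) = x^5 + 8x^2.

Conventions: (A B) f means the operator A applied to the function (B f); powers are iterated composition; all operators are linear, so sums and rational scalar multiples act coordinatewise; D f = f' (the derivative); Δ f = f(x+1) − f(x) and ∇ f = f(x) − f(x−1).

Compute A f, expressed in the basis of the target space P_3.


∇ f = 5x^4 - 10x^3 + 10x^2 + 11x - 7
(4∇) f = 20x^4 - 40x^3 + 40x^2 + 44x - 28
D (4∇) f = 80x^3 - 120x^2 + 80x + 44

the image equals g(x) = 80x^3 - 120x^2 + 80x + 44
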